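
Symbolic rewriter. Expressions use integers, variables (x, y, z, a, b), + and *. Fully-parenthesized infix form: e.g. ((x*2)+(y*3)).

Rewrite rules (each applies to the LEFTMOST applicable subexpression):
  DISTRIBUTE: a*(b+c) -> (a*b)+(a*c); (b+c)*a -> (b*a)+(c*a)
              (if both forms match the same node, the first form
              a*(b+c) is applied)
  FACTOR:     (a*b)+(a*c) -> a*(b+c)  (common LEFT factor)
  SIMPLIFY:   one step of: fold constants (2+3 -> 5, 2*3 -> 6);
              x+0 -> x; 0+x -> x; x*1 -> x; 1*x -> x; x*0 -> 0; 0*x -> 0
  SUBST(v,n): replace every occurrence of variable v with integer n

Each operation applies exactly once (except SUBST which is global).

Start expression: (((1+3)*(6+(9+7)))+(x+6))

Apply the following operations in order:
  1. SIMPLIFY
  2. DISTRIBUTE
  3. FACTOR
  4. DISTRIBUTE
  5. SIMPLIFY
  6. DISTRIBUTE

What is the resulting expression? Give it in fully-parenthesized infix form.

Answer: ((24+((4*9)+(4*7)))+(x+6))

Derivation:
Start: (((1+3)*(6+(9+7)))+(x+6))
Apply SIMPLIFY at LL (target: (1+3)): (((1+3)*(6+(9+7)))+(x+6)) -> ((4*(6+(9+7)))+(x+6))
Apply DISTRIBUTE at L (target: (4*(6+(9+7)))): ((4*(6+(9+7)))+(x+6)) -> (((4*6)+(4*(9+7)))+(x+6))
Apply FACTOR at L (target: ((4*6)+(4*(9+7)))): (((4*6)+(4*(9+7)))+(x+6)) -> ((4*(6+(9+7)))+(x+6))
Apply DISTRIBUTE at L (target: (4*(6+(9+7)))): ((4*(6+(9+7)))+(x+6)) -> (((4*6)+(4*(9+7)))+(x+6))
Apply SIMPLIFY at LL (target: (4*6)): (((4*6)+(4*(9+7)))+(x+6)) -> ((24+(4*(9+7)))+(x+6))
Apply DISTRIBUTE at LR (target: (4*(9+7))): ((24+(4*(9+7)))+(x+6)) -> ((24+((4*9)+(4*7)))+(x+6))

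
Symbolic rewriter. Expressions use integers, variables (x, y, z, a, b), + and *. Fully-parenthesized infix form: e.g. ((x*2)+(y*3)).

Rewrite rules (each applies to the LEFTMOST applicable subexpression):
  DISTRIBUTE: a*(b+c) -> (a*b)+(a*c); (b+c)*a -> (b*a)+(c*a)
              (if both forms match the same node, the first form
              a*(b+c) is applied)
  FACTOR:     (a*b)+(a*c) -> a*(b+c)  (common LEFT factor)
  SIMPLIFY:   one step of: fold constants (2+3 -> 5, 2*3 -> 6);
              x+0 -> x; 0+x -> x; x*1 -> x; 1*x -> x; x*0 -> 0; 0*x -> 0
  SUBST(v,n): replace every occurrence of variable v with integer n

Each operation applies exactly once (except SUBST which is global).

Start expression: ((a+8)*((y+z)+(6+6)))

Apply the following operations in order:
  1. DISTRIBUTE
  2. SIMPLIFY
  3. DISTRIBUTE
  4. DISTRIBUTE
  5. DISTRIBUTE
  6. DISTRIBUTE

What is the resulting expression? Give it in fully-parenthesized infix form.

Start: ((a+8)*((y+z)+(6+6)))
Apply DISTRIBUTE at root (target: ((a+8)*((y+z)+(6+6)))): ((a+8)*((y+z)+(6+6))) -> (((a+8)*(y+z))+((a+8)*(6+6)))
Apply SIMPLIFY at RR (target: (6+6)): (((a+8)*(y+z))+((a+8)*(6+6))) -> (((a+8)*(y+z))+((a+8)*12))
Apply DISTRIBUTE at L (target: ((a+8)*(y+z))): (((a+8)*(y+z))+((a+8)*12)) -> ((((a+8)*y)+((a+8)*z))+((a+8)*12))
Apply DISTRIBUTE at LL (target: ((a+8)*y)): ((((a+8)*y)+((a+8)*z))+((a+8)*12)) -> ((((a*y)+(8*y))+((a+8)*z))+((a+8)*12))
Apply DISTRIBUTE at LR (target: ((a+8)*z)): ((((a*y)+(8*y))+((a+8)*z))+((a+8)*12)) -> ((((a*y)+(8*y))+((a*z)+(8*z)))+((a+8)*12))
Apply DISTRIBUTE at R (target: ((a+8)*12)): ((((a*y)+(8*y))+((a*z)+(8*z)))+((a+8)*12)) -> ((((a*y)+(8*y))+((a*z)+(8*z)))+((a*12)+(8*12)))

Answer: ((((a*y)+(8*y))+((a*z)+(8*z)))+((a*12)+(8*12)))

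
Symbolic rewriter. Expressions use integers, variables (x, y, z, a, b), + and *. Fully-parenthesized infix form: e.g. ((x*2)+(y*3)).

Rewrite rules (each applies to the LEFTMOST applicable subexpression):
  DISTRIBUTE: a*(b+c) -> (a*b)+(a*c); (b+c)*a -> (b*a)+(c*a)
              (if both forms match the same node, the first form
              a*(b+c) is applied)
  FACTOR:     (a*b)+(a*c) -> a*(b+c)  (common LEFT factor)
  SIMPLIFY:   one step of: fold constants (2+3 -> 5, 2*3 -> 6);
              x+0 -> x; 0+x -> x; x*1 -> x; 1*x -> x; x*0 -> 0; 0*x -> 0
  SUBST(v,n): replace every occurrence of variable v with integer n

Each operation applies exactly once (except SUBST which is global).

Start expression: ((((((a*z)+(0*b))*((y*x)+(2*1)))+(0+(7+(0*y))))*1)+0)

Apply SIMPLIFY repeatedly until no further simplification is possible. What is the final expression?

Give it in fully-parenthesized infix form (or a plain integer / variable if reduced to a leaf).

Start: ((((((a*z)+(0*b))*((y*x)+(2*1)))+(0+(7+(0*y))))*1)+0)
Step 1: at root: ((((((a*z)+(0*b))*((y*x)+(2*1)))+(0+(7+(0*y))))*1)+0) -> (((((a*z)+(0*b))*((y*x)+(2*1)))+(0+(7+(0*y))))*1); overall: ((((((a*z)+(0*b))*((y*x)+(2*1)))+(0+(7+(0*y))))*1)+0) -> (((((a*z)+(0*b))*((y*x)+(2*1)))+(0+(7+(0*y))))*1)
Step 2: at root: (((((a*z)+(0*b))*((y*x)+(2*1)))+(0+(7+(0*y))))*1) -> ((((a*z)+(0*b))*((y*x)+(2*1)))+(0+(7+(0*y)))); overall: (((((a*z)+(0*b))*((y*x)+(2*1)))+(0+(7+(0*y))))*1) -> ((((a*z)+(0*b))*((y*x)+(2*1)))+(0+(7+(0*y))))
Step 3: at LLR: (0*b) -> 0; overall: ((((a*z)+(0*b))*((y*x)+(2*1)))+(0+(7+(0*y)))) -> ((((a*z)+0)*((y*x)+(2*1)))+(0+(7+(0*y))))
Step 4: at LL: ((a*z)+0) -> (a*z); overall: ((((a*z)+0)*((y*x)+(2*1)))+(0+(7+(0*y)))) -> (((a*z)*((y*x)+(2*1)))+(0+(7+(0*y))))
Step 5: at LRR: (2*1) -> 2; overall: (((a*z)*((y*x)+(2*1)))+(0+(7+(0*y)))) -> (((a*z)*((y*x)+2))+(0+(7+(0*y))))
Step 6: at R: (0+(7+(0*y))) -> (7+(0*y)); overall: (((a*z)*((y*x)+2))+(0+(7+(0*y)))) -> (((a*z)*((y*x)+2))+(7+(0*y)))
Step 7: at RR: (0*y) -> 0; overall: (((a*z)*((y*x)+2))+(7+(0*y))) -> (((a*z)*((y*x)+2))+(7+0))
Step 8: at R: (7+0) -> 7; overall: (((a*z)*((y*x)+2))+(7+0)) -> (((a*z)*((y*x)+2))+7)
Fixed point: (((a*z)*((y*x)+2))+7)

Answer: (((a*z)*((y*x)+2))+7)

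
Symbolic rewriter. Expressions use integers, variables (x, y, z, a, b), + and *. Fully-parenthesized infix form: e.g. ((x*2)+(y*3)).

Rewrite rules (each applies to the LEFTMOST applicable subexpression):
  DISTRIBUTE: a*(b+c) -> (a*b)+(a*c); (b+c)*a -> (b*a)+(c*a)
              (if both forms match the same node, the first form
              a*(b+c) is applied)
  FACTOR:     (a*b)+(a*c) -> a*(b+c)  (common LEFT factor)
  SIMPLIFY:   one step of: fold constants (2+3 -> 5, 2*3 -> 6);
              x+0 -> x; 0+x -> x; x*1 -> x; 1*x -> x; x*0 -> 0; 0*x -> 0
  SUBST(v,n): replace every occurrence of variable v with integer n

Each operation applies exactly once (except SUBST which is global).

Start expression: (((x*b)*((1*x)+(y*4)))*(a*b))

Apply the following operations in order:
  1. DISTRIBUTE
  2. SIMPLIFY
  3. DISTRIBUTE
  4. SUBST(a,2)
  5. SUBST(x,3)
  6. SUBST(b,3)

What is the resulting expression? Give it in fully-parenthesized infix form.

Answer: ((((3*3)*3)*(2*3))+(((3*3)*(y*4))*(2*3)))

Derivation:
Start: (((x*b)*((1*x)+(y*4)))*(a*b))
Apply DISTRIBUTE at L (target: ((x*b)*((1*x)+(y*4)))): (((x*b)*((1*x)+(y*4)))*(a*b)) -> ((((x*b)*(1*x))+((x*b)*(y*4)))*(a*b))
Apply SIMPLIFY at LLR (target: (1*x)): ((((x*b)*(1*x))+((x*b)*(y*4)))*(a*b)) -> ((((x*b)*x)+((x*b)*(y*4)))*(a*b))
Apply DISTRIBUTE at root (target: ((((x*b)*x)+((x*b)*(y*4)))*(a*b))): ((((x*b)*x)+((x*b)*(y*4)))*(a*b)) -> ((((x*b)*x)*(a*b))+(((x*b)*(y*4))*(a*b)))
Apply SUBST(a,2): ((((x*b)*x)*(a*b))+(((x*b)*(y*4))*(a*b))) -> ((((x*b)*x)*(2*b))+(((x*b)*(y*4))*(2*b)))
Apply SUBST(x,3): ((((x*b)*x)*(2*b))+(((x*b)*(y*4))*(2*b))) -> ((((3*b)*3)*(2*b))+(((3*b)*(y*4))*(2*b)))
Apply SUBST(b,3): ((((3*b)*3)*(2*b))+(((3*b)*(y*4))*(2*b))) -> ((((3*3)*3)*(2*3))+(((3*3)*(y*4))*(2*3)))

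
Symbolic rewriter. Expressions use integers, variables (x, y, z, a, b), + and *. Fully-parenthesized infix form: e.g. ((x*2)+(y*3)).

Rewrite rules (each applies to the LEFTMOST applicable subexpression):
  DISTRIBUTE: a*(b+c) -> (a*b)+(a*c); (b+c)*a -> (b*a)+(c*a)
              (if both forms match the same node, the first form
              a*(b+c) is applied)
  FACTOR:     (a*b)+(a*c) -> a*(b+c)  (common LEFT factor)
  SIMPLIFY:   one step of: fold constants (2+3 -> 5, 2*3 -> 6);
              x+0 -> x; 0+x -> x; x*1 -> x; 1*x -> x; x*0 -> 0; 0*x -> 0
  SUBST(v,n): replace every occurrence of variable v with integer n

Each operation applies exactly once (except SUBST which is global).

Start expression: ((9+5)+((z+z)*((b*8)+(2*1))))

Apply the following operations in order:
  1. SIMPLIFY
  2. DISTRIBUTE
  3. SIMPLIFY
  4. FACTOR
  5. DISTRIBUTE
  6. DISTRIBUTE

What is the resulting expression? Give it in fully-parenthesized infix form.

Start: ((9+5)+((z+z)*((b*8)+(2*1))))
Apply SIMPLIFY at L (target: (9+5)): ((9+5)+((z+z)*((b*8)+(2*1)))) -> (14+((z+z)*((b*8)+(2*1))))
Apply DISTRIBUTE at R (target: ((z+z)*((b*8)+(2*1)))): (14+((z+z)*((b*8)+(2*1)))) -> (14+(((z+z)*(b*8))+((z+z)*(2*1))))
Apply SIMPLIFY at RRR (target: (2*1)): (14+(((z+z)*(b*8))+((z+z)*(2*1)))) -> (14+(((z+z)*(b*8))+((z+z)*2)))
Apply FACTOR at R (target: (((z+z)*(b*8))+((z+z)*2))): (14+(((z+z)*(b*8))+((z+z)*2))) -> (14+((z+z)*((b*8)+2)))
Apply DISTRIBUTE at R (target: ((z+z)*((b*8)+2))): (14+((z+z)*((b*8)+2))) -> (14+(((z+z)*(b*8))+((z+z)*2)))
Apply DISTRIBUTE at RL (target: ((z+z)*(b*8))): (14+(((z+z)*(b*8))+((z+z)*2))) -> (14+(((z*(b*8))+(z*(b*8)))+((z+z)*2)))

Answer: (14+(((z*(b*8))+(z*(b*8)))+((z+z)*2)))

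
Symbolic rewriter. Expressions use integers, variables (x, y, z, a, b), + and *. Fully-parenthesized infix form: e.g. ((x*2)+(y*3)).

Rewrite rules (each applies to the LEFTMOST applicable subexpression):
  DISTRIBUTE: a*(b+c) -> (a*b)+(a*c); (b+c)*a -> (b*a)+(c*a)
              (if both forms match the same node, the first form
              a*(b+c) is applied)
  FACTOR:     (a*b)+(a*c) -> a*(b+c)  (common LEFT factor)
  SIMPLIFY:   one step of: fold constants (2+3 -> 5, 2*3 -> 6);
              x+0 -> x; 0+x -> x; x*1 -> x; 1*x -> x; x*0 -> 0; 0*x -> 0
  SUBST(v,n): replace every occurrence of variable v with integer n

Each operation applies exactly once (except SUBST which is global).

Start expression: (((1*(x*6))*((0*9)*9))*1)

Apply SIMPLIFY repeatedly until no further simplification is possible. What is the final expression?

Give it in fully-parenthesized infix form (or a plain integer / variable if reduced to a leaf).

Start: (((1*(x*6))*((0*9)*9))*1)
Step 1: at root: (((1*(x*6))*((0*9)*9))*1) -> ((1*(x*6))*((0*9)*9)); overall: (((1*(x*6))*((0*9)*9))*1) -> ((1*(x*6))*((0*9)*9))
Step 2: at L: (1*(x*6)) -> (x*6); overall: ((1*(x*6))*((0*9)*9)) -> ((x*6)*((0*9)*9))
Step 3: at RL: (0*9) -> 0; overall: ((x*6)*((0*9)*9)) -> ((x*6)*(0*9))
Step 4: at R: (0*9) -> 0; overall: ((x*6)*(0*9)) -> ((x*6)*0)
Step 5: at root: ((x*6)*0) -> 0; overall: ((x*6)*0) -> 0
Fixed point: 0

Answer: 0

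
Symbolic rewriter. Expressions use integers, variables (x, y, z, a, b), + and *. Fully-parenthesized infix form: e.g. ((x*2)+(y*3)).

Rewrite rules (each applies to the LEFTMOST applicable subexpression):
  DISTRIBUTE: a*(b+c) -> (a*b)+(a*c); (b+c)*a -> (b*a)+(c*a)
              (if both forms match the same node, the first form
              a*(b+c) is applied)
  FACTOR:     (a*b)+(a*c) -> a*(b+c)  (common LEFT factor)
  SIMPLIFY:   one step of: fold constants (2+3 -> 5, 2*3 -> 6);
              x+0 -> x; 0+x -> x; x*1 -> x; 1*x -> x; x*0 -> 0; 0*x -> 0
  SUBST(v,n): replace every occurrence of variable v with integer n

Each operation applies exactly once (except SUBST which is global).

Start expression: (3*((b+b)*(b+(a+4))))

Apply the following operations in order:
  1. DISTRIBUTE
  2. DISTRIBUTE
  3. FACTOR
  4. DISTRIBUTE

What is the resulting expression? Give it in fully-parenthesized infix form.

Start: (3*((b+b)*(b+(a+4))))
Apply DISTRIBUTE at R (target: ((b+b)*(b+(a+4)))): (3*((b+b)*(b+(a+4)))) -> (3*(((b+b)*b)+((b+b)*(a+4))))
Apply DISTRIBUTE at root (target: (3*(((b+b)*b)+((b+b)*(a+4))))): (3*(((b+b)*b)+((b+b)*(a+4)))) -> ((3*((b+b)*b))+(3*((b+b)*(a+4))))
Apply FACTOR at root (target: ((3*((b+b)*b))+(3*((b+b)*(a+4))))): ((3*((b+b)*b))+(3*((b+b)*(a+4)))) -> (3*(((b+b)*b)+((b+b)*(a+4))))
Apply DISTRIBUTE at root (target: (3*(((b+b)*b)+((b+b)*(a+4))))): (3*(((b+b)*b)+((b+b)*(a+4)))) -> ((3*((b+b)*b))+(3*((b+b)*(a+4))))

Answer: ((3*((b+b)*b))+(3*((b+b)*(a+4))))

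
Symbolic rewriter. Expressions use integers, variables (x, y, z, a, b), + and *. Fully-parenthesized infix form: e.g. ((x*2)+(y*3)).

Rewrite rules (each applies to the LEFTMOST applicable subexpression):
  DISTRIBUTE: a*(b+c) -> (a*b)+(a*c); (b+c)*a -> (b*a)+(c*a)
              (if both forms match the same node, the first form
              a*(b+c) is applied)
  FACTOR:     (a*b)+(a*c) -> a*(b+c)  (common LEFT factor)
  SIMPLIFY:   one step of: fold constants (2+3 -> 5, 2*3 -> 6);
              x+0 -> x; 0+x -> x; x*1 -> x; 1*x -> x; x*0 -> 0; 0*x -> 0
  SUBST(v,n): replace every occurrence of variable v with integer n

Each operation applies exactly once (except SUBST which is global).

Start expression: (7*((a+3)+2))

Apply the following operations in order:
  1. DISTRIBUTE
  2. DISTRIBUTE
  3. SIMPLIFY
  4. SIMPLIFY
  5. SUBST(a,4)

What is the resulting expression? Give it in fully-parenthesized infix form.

Answer: (((7*4)+21)+14)

Derivation:
Start: (7*((a+3)+2))
Apply DISTRIBUTE at root (target: (7*((a+3)+2))): (7*((a+3)+2)) -> ((7*(a+3))+(7*2))
Apply DISTRIBUTE at L (target: (7*(a+3))): ((7*(a+3))+(7*2)) -> (((7*a)+(7*3))+(7*2))
Apply SIMPLIFY at LR (target: (7*3)): (((7*a)+(7*3))+(7*2)) -> (((7*a)+21)+(7*2))
Apply SIMPLIFY at R (target: (7*2)): (((7*a)+21)+(7*2)) -> (((7*a)+21)+14)
Apply SUBST(a,4): (((7*a)+21)+14) -> (((7*4)+21)+14)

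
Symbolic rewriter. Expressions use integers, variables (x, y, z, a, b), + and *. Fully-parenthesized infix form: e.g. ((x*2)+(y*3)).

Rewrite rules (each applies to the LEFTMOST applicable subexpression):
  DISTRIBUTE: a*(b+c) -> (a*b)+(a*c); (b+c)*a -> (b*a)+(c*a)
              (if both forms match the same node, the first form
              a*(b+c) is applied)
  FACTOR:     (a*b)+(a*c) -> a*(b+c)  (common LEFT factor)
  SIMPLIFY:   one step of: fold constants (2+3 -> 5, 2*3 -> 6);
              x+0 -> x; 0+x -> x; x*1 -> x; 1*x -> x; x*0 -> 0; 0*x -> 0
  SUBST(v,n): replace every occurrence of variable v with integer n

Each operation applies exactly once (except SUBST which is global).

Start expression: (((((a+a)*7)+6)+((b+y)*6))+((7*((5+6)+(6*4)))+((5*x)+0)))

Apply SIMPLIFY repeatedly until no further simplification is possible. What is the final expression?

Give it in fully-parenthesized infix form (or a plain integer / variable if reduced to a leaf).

Start: (((((a+a)*7)+6)+((b+y)*6))+((7*((5+6)+(6*4)))+((5*x)+0)))
Step 1: at RLRL: (5+6) -> 11; overall: (((((a+a)*7)+6)+((b+y)*6))+((7*((5+6)+(6*4)))+((5*x)+0))) -> (((((a+a)*7)+6)+((b+y)*6))+((7*(11+(6*4)))+((5*x)+0)))
Step 2: at RLRR: (6*4) -> 24; overall: (((((a+a)*7)+6)+((b+y)*6))+((7*(11+(6*4)))+((5*x)+0))) -> (((((a+a)*7)+6)+((b+y)*6))+((7*(11+24))+((5*x)+0)))
Step 3: at RLR: (11+24) -> 35; overall: (((((a+a)*7)+6)+((b+y)*6))+((7*(11+24))+((5*x)+0))) -> (((((a+a)*7)+6)+((b+y)*6))+((7*35)+((5*x)+0)))
Step 4: at RL: (7*35) -> 245; overall: (((((a+a)*7)+6)+((b+y)*6))+((7*35)+((5*x)+0))) -> (((((a+a)*7)+6)+((b+y)*6))+(245+((5*x)+0)))
Step 5: at RR: ((5*x)+0) -> (5*x); overall: (((((a+a)*7)+6)+((b+y)*6))+(245+((5*x)+0))) -> (((((a+a)*7)+6)+((b+y)*6))+(245+(5*x)))
Fixed point: (((((a+a)*7)+6)+((b+y)*6))+(245+(5*x)))

Answer: (((((a+a)*7)+6)+((b+y)*6))+(245+(5*x)))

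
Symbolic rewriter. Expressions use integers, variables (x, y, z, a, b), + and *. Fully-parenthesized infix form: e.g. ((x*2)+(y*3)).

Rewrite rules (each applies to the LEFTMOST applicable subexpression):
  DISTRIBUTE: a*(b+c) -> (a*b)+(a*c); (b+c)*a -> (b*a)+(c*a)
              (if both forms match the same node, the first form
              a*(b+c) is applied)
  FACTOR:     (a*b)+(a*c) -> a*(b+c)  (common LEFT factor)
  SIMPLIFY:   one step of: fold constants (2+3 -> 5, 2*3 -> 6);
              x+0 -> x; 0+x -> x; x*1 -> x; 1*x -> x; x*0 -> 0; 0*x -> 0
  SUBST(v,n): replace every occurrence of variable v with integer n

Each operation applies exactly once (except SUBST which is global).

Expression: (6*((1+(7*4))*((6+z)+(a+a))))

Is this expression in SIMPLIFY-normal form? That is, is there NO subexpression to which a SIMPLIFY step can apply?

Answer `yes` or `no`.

Answer: no

Derivation:
Expression: (6*((1+(7*4))*((6+z)+(a+a))))
Scanning for simplifiable subexpressions (pre-order)...
  at root: (6*((1+(7*4))*((6+z)+(a+a)))) (not simplifiable)
  at R: ((1+(7*4))*((6+z)+(a+a))) (not simplifiable)
  at RL: (1+(7*4)) (not simplifiable)
  at RLR: (7*4) (SIMPLIFIABLE)
  at RR: ((6+z)+(a+a)) (not simplifiable)
  at RRL: (6+z) (not simplifiable)
  at RRR: (a+a) (not simplifiable)
Found simplifiable subexpr at path RLR: (7*4)
One SIMPLIFY step would give: (6*((1+28)*((6+z)+(a+a))))
-> NOT in normal form.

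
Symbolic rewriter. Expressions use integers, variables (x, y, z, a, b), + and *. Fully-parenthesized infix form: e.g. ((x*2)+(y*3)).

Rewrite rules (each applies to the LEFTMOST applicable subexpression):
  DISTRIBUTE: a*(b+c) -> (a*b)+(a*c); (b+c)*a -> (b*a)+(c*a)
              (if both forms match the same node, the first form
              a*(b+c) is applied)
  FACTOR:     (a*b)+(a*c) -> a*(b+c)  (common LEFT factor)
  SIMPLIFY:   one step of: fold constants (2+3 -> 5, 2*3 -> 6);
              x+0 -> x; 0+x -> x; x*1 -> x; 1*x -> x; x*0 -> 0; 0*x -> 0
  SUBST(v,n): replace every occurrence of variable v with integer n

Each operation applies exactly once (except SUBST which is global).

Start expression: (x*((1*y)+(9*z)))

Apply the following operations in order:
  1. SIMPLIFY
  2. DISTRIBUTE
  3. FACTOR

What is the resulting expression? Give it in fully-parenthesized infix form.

Answer: (x*(y+(9*z)))

Derivation:
Start: (x*((1*y)+(9*z)))
Apply SIMPLIFY at RL (target: (1*y)): (x*((1*y)+(9*z))) -> (x*(y+(9*z)))
Apply DISTRIBUTE at root (target: (x*(y+(9*z)))): (x*(y+(9*z))) -> ((x*y)+(x*(9*z)))
Apply FACTOR at root (target: ((x*y)+(x*(9*z)))): ((x*y)+(x*(9*z))) -> (x*(y+(9*z)))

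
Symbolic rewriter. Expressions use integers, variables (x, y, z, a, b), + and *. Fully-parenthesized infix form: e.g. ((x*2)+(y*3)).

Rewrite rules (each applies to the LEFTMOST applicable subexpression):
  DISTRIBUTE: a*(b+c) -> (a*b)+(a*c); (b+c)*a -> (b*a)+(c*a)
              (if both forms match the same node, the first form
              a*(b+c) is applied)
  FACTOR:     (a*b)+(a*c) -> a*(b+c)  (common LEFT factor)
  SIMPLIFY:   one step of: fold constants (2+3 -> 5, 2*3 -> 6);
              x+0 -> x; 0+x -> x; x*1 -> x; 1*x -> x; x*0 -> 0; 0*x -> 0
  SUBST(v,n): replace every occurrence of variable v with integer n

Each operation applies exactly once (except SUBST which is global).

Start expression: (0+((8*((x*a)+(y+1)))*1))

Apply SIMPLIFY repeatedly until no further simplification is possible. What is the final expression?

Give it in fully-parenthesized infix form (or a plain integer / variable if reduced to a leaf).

Answer: (8*((x*a)+(y+1)))

Derivation:
Start: (0+((8*((x*a)+(y+1)))*1))
Step 1: at root: (0+((8*((x*a)+(y+1)))*1)) -> ((8*((x*a)+(y+1)))*1); overall: (0+((8*((x*a)+(y+1)))*1)) -> ((8*((x*a)+(y+1)))*1)
Step 2: at root: ((8*((x*a)+(y+1)))*1) -> (8*((x*a)+(y+1))); overall: ((8*((x*a)+(y+1)))*1) -> (8*((x*a)+(y+1)))
Fixed point: (8*((x*a)+(y+1)))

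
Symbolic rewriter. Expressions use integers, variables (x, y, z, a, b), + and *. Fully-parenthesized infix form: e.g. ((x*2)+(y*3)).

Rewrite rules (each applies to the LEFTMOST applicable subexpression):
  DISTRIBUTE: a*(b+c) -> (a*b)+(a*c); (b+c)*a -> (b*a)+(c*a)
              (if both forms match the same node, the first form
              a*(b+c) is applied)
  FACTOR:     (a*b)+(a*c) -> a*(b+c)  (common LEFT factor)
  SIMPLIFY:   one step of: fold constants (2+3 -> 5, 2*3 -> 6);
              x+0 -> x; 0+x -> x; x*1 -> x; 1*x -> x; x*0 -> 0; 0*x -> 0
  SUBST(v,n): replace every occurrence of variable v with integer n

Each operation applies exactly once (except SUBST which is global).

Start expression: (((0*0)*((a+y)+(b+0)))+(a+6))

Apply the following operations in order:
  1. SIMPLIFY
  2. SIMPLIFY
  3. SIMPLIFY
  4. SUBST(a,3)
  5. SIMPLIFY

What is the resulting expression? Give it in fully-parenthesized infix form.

Start: (((0*0)*((a+y)+(b+0)))+(a+6))
Apply SIMPLIFY at LL (target: (0*0)): (((0*0)*((a+y)+(b+0)))+(a+6)) -> ((0*((a+y)+(b+0)))+(a+6))
Apply SIMPLIFY at L (target: (0*((a+y)+(b+0)))): ((0*((a+y)+(b+0)))+(a+6)) -> (0+(a+6))
Apply SIMPLIFY at root (target: (0+(a+6))): (0+(a+6)) -> (a+6)
Apply SUBST(a,3): (a+6) -> (3+6)
Apply SIMPLIFY at root (target: (3+6)): (3+6) -> 9

Answer: 9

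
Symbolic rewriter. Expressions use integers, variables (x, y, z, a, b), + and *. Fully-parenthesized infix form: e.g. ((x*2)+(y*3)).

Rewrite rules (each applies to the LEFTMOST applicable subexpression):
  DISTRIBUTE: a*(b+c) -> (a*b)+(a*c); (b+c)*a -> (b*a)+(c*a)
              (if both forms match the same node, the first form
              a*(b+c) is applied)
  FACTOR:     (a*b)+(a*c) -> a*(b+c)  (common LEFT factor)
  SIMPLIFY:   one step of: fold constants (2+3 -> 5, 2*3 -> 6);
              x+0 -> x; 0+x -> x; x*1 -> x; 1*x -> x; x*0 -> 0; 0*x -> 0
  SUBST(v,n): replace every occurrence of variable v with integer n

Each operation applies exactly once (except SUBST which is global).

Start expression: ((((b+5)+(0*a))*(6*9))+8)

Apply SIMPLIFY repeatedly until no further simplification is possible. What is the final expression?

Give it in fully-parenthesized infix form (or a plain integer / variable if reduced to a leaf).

Answer: (((b+5)*54)+8)

Derivation:
Start: ((((b+5)+(0*a))*(6*9))+8)
Step 1: at LLR: (0*a) -> 0; overall: ((((b+5)+(0*a))*(6*9))+8) -> ((((b+5)+0)*(6*9))+8)
Step 2: at LL: ((b+5)+0) -> (b+5); overall: ((((b+5)+0)*(6*9))+8) -> (((b+5)*(6*9))+8)
Step 3: at LR: (6*9) -> 54; overall: (((b+5)*(6*9))+8) -> (((b+5)*54)+8)
Fixed point: (((b+5)*54)+8)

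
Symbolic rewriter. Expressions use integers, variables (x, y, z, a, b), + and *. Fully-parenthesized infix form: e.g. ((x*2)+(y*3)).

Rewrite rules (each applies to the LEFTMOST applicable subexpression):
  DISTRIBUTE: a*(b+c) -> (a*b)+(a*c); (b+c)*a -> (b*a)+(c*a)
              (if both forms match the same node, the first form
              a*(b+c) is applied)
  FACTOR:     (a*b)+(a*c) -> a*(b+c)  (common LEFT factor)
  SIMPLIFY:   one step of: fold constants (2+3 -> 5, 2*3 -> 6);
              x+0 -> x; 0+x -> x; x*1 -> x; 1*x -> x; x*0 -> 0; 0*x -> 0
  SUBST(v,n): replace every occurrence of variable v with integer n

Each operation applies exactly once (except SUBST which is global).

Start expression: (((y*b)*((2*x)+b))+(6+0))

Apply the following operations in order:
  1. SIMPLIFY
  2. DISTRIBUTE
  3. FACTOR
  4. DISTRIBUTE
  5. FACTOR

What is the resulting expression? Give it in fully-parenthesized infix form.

Start: (((y*b)*((2*x)+b))+(6+0))
Apply SIMPLIFY at R (target: (6+0)): (((y*b)*((2*x)+b))+(6+0)) -> (((y*b)*((2*x)+b))+6)
Apply DISTRIBUTE at L (target: ((y*b)*((2*x)+b))): (((y*b)*((2*x)+b))+6) -> ((((y*b)*(2*x))+((y*b)*b))+6)
Apply FACTOR at L (target: (((y*b)*(2*x))+((y*b)*b))): ((((y*b)*(2*x))+((y*b)*b))+6) -> (((y*b)*((2*x)+b))+6)
Apply DISTRIBUTE at L (target: ((y*b)*((2*x)+b))): (((y*b)*((2*x)+b))+6) -> ((((y*b)*(2*x))+((y*b)*b))+6)
Apply FACTOR at L (target: (((y*b)*(2*x))+((y*b)*b))): ((((y*b)*(2*x))+((y*b)*b))+6) -> (((y*b)*((2*x)+b))+6)

Answer: (((y*b)*((2*x)+b))+6)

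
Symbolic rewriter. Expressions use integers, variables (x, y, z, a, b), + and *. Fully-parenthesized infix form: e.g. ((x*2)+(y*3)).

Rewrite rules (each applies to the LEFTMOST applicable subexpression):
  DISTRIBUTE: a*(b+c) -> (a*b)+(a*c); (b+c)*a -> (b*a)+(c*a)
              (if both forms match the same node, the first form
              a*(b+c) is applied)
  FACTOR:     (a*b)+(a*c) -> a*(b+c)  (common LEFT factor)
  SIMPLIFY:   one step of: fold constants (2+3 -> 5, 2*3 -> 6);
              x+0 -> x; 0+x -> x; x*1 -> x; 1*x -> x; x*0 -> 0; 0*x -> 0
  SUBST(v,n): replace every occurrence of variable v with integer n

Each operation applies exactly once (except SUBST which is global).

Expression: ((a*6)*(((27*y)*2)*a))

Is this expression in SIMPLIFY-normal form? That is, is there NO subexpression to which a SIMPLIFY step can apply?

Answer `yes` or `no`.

Answer: yes

Derivation:
Expression: ((a*6)*(((27*y)*2)*a))
Scanning for simplifiable subexpressions (pre-order)...
  at root: ((a*6)*(((27*y)*2)*a)) (not simplifiable)
  at L: (a*6) (not simplifiable)
  at R: (((27*y)*2)*a) (not simplifiable)
  at RL: ((27*y)*2) (not simplifiable)
  at RLL: (27*y) (not simplifiable)
Result: no simplifiable subexpression found -> normal form.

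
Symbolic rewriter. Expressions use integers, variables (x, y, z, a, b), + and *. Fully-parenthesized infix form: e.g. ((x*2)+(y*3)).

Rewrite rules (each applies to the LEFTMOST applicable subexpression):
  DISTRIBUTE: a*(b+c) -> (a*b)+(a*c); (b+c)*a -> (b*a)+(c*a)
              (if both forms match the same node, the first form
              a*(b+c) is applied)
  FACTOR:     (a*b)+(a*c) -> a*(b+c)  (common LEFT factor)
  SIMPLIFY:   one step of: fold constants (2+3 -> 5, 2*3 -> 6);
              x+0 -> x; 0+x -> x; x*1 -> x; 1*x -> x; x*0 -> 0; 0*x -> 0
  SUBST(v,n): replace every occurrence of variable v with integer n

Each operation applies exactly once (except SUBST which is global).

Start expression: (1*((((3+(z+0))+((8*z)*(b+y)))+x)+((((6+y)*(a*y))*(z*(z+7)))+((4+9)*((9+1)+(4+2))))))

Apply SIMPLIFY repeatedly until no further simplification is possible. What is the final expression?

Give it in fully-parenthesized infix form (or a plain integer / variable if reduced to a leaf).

Start: (1*((((3+(z+0))+((8*z)*(b+y)))+x)+((((6+y)*(a*y))*(z*(z+7)))+((4+9)*((9+1)+(4+2))))))
Step 1: at root: (1*((((3+(z+0))+((8*z)*(b+y)))+x)+((((6+y)*(a*y))*(z*(z+7)))+((4+9)*((9+1)+(4+2)))))) -> ((((3+(z+0))+((8*z)*(b+y)))+x)+((((6+y)*(a*y))*(z*(z+7)))+((4+9)*((9+1)+(4+2))))); overall: (1*((((3+(z+0))+((8*z)*(b+y)))+x)+((((6+y)*(a*y))*(z*(z+7)))+((4+9)*((9+1)+(4+2)))))) -> ((((3+(z+0))+((8*z)*(b+y)))+x)+((((6+y)*(a*y))*(z*(z+7)))+((4+9)*((9+1)+(4+2)))))
Step 2: at LLLR: (z+0) -> z; overall: ((((3+(z+0))+((8*z)*(b+y)))+x)+((((6+y)*(a*y))*(z*(z+7)))+((4+9)*((9+1)+(4+2))))) -> ((((3+z)+((8*z)*(b+y)))+x)+((((6+y)*(a*y))*(z*(z+7)))+((4+9)*((9+1)+(4+2)))))
Step 3: at RRL: (4+9) -> 13; overall: ((((3+z)+((8*z)*(b+y)))+x)+((((6+y)*(a*y))*(z*(z+7)))+((4+9)*((9+1)+(4+2))))) -> ((((3+z)+((8*z)*(b+y)))+x)+((((6+y)*(a*y))*(z*(z+7)))+(13*((9+1)+(4+2)))))
Step 4: at RRRL: (9+1) -> 10; overall: ((((3+z)+((8*z)*(b+y)))+x)+((((6+y)*(a*y))*(z*(z+7)))+(13*((9+1)+(4+2))))) -> ((((3+z)+((8*z)*(b+y)))+x)+((((6+y)*(a*y))*(z*(z+7)))+(13*(10+(4+2)))))
Step 5: at RRRR: (4+2) -> 6; overall: ((((3+z)+((8*z)*(b+y)))+x)+((((6+y)*(a*y))*(z*(z+7)))+(13*(10+(4+2))))) -> ((((3+z)+((8*z)*(b+y)))+x)+((((6+y)*(a*y))*(z*(z+7)))+(13*(10+6))))
Step 6: at RRR: (10+6) -> 16; overall: ((((3+z)+((8*z)*(b+y)))+x)+((((6+y)*(a*y))*(z*(z+7)))+(13*(10+6)))) -> ((((3+z)+((8*z)*(b+y)))+x)+((((6+y)*(a*y))*(z*(z+7)))+(13*16)))
Step 7: at RR: (13*16) -> 208; overall: ((((3+z)+((8*z)*(b+y)))+x)+((((6+y)*(a*y))*(z*(z+7)))+(13*16))) -> ((((3+z)+((8*z)*(b+y)))+x)+((((6+y)*(a*y))*(z*(z+7)))+208))
Fixed point: ((((3+z)+((8*z)*(b+y)))+x)+((((6+y)*(a*y))*(z*(z+7)))+208))

Answer: ((((3+z)+((8*z)*(b+y)))+x)+((((6+y)*(a*y))*(z*(z+7)))+208))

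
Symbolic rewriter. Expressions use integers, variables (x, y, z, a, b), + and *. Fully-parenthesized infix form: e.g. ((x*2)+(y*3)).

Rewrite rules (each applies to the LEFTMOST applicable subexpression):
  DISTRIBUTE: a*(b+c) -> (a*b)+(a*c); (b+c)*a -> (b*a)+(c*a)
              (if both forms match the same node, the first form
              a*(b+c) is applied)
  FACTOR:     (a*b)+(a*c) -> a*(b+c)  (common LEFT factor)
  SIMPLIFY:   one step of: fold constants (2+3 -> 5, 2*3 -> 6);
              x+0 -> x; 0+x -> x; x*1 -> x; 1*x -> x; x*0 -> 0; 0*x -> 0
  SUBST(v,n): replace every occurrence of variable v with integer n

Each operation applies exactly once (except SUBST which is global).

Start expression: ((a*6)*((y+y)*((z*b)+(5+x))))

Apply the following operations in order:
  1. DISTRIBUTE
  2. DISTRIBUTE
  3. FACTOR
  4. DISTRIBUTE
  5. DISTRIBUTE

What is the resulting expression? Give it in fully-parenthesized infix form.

Start: ((a*6)*((y+y)*((z*b)+(5+x))))
Apply DISTRIBUTE at R (target: ((y+y)*((z*b)+(5+x)))): ((a*6)*((y+y)*((z*b)+(5+x)))) -> ((a*6)*(((y+y)*(z*b))+((y+y)*(5+x))))
Apply DISTRIBUTE at root (target: ((a*6)*(((y+y)*(z*b))+((y+y)*(5+x))))): ((a*6)*(((y+y)*(z*b))+((y+y)*(5+x)))) -> (((a*6)*((y+y)*(z*b)))+((a*6)*((y+y)*(5+x))))
Apply FACTOR at root (target: (((a*6)*((y+y)*(z*b)))+((a*6)*((y+y)*(5+x))))): (((a*6)*((y+y)*(z*b)))+((a*6)*((y+y)*(5+x)))) -> ((a*6)*(((y+y)*(z*b))+((y+y)*(5+x))))
Apply DISTRIBUTE at root (target: ((a*6)*(((y+y)*(z*b))+((y+y)*(5+x))))): ((a*6)*(((y+y)*(z*b))+((y+y)*(5+x)))) -> (((a*6)*((y+y)*(z*b)))+((a*6)*((y+y)*(5+x))))
Apply DISTRIBUTE at LR (target: ((y+y)*(z*b))): (((a*6)*((y+y)*(z*b)))+((a*6)*((y+y)*(5+x)))) -> (((a*6)*((y*(z*b))+(y*(z*b))))+((a*6)*((y+y)*(5+x))))

Answer: (((a*6)*((y*(z*b))+(y*(z*b))))+((a*6)*((y+y)*(5+x))))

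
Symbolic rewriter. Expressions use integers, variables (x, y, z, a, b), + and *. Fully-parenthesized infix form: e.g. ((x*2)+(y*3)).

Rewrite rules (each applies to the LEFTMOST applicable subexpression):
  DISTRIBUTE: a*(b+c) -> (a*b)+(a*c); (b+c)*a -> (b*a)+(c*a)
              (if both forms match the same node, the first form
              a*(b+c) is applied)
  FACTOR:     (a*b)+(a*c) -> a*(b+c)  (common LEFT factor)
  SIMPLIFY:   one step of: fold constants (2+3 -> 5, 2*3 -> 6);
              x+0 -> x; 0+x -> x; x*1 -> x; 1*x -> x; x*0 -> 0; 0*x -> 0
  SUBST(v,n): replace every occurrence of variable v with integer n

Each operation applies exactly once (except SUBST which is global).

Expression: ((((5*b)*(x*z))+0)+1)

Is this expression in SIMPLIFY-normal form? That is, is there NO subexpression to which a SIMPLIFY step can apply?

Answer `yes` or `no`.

Expression: ((((5*b)*(x*z))+0)+1)
Scanning for simplifiable subexpressions (pre-order)...
  at root: ((((5*b)*(x*z))+0)+1) (not simplifiable)
  at L: (((5*b)*(x*z))+0) (SIMPLIFIABLE)
  at LL: ((5*b)*(x*z)) (not simplifiable)
  at LLL: (5*b) (not simplifiable)
  at LLR: (x*z) (not simplifiable)
Found simplifiable subexpr at path L: (((5*b)*(x*z))+0)
One SIMPLIFY step would give: (((5*b)*(x*z))+1)
-> NOT in normal form.

Answer: no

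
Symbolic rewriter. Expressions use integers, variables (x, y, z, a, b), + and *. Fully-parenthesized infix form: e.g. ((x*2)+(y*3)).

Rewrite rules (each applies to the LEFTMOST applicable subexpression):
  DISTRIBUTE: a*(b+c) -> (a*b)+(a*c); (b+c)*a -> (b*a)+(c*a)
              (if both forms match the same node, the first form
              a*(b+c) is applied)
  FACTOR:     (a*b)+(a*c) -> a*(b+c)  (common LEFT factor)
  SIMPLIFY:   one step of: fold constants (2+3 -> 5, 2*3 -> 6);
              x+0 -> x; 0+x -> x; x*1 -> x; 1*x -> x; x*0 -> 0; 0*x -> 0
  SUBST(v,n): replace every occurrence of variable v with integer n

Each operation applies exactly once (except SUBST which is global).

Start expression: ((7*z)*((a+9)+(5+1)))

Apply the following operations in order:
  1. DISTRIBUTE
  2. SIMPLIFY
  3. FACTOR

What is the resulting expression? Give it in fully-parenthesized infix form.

Answer: ((7*z)*((a+9)+6))

Derivation:
Start: ((7*z)*((a+9)+(5+1)))
Apply DISTRIBUTE at root (target: ((7*z)*((a+9)+(5+1)))): ((7*z)*((a+9)+(5+1))) -> (((7*z)*(a+9))+((7*z)*(5+1)))
Apply SIMPLIFY at RR (target: (5+1)): (((7*z)*(a+9))+((7*z)*(5+1))) -> (((7*z)*(a+9))+((7*z)*6))
Apply FACTOR at root (target: (((7*z)*(a+9))+((7*z)*6))): (((7*z)*(a+9))+((7*z)*6)) -> ((7*z)*((a+9)+6))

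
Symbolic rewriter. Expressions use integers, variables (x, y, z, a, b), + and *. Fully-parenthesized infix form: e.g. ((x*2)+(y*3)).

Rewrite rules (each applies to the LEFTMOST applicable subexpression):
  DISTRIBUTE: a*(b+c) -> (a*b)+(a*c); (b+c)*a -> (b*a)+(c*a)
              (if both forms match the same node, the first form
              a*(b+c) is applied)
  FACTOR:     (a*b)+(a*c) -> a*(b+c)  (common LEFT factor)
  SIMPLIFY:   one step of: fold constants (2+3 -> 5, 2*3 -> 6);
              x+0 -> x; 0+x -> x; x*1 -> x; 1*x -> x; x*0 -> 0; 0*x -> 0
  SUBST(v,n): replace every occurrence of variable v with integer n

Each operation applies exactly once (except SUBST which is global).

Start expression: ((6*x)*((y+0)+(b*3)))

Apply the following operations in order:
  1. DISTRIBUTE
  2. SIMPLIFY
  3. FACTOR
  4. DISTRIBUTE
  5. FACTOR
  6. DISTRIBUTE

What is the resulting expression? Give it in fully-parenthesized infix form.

Answer: (((6*x)*y)+((6*x)*(b*3)))

Derivation:
Start: ((6*x)*((y+0)+(b*3)))
Apply DISTRIBUTE at root (target: ((6*x)*((y+0)+(b*3)))): ((6*x)*((y+0)+(b*3))) -> (((6*x)*(y+0))+((6*x)*(b*3)))
Apply SIMPLIFY at LR (target: (y+0)): (((6*x)*(y+0))+((6*x)*(b*3))) -> (((6*x)*y)+((6*x)*(b*3)))
Apply FACTOR at root (target: (((6*x)*y)+((6*x)*(b*3)))): (((6*x)*y)+((6*x)*(b*3))) -> ((6*x)*(y+(b*3)))
Apply DISTRIBUTE at root (target: ((6*x)*(y+(b*3)))): ((6*x)*(y+(b*3))) -> (((6*x)*y)+((6*x)*(b*3)))
Apply FACTOR at root (target: (((6*x)*y)+((6*x)*(b*3)))): (((6*x)*y)+((6*x)*(b*3))) -> ((6*x)*(y+(b*3)))
Apply DISTRIBUTE at root (target: ((6*x)*(y+(b*3)))): ((6*x)*(y+(b*3))) -> (((6*x)*y)+((6*x)*(b*3)))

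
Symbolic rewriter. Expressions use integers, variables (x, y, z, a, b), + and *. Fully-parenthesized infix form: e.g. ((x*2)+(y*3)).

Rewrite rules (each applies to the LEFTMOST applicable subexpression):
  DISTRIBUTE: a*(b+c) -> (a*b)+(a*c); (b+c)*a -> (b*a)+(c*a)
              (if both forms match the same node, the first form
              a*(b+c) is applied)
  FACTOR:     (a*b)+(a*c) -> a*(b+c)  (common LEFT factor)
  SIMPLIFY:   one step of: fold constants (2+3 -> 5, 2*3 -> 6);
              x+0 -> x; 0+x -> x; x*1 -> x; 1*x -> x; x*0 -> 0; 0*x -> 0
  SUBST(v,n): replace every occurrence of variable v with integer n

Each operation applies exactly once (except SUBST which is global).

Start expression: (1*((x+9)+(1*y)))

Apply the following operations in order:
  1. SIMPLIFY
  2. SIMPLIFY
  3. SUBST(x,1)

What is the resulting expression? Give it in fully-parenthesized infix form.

Start: (1*((x+9)+(1*y)))
Apply SIMPLIFY at root (target: (1*((x+9)+(1*y)))): (1*((x+9)+(1*y))) -> ((x+9)+(1*y))
Apply SIMPLIFY at R (target: (1*y)): ((x+9)+(1*y)) -> ((x+9)+y)
Apply SUBST(x,1): ((x+9)+y) -> ((1+9)+y)

Answer: ((1+9)+y)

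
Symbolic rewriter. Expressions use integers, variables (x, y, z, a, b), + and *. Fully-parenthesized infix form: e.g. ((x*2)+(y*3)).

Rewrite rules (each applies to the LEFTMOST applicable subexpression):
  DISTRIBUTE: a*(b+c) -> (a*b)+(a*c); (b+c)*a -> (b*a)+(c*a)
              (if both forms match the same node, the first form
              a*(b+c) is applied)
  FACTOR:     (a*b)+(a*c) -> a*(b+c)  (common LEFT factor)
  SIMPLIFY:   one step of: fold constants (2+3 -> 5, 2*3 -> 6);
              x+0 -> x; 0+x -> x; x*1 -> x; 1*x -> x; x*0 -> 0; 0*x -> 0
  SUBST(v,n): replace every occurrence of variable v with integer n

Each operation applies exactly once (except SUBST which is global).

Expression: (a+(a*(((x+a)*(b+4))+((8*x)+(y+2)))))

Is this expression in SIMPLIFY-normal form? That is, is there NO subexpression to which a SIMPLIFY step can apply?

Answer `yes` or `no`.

Expression: (a+(a*(((x+a)*(b+4))+((8*x)+(y+2)))))
Scanning for simplifiable subexpressions (pre-order)...
  at root: (a+(a*(((x+a)*(b+4))+((8*x)+(y+2))))) (not simplifiable)
  at R: (a*(((x+a)*(b+4))+((8*x)+(y+2)))) (not simplifiable)
  at RR: (((x+a)*(b+4))+((8*x)+(y+2))) (not simplifiable)
  at RRL: ((x+a)*(b+4)) (not simplifiable)
  at RRLL: (x+a) (not simplifiable)
  at RRLR: (b+4) (not simplifiable)
  at RRR: ((8*x)+(y+2)) (not simplifiable)
  at RRRL: (8*x) (not simplifiable)
  at RRRR: (y+2) (not simplifiable)
Result: no simplifiable subexpression found -> normal form.

Answer: yes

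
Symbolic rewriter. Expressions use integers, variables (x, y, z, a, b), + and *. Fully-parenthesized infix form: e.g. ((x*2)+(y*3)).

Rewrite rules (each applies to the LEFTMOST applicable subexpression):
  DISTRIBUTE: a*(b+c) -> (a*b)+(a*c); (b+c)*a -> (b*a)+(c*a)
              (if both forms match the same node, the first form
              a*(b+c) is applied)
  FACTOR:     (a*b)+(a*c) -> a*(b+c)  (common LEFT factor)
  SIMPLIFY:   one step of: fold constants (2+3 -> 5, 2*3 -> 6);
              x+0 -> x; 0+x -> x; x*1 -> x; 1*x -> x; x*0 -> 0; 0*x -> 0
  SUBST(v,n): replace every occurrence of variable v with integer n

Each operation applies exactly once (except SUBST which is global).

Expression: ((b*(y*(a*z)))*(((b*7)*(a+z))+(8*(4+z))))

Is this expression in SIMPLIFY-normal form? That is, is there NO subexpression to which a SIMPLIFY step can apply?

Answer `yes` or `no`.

Answer: yes

Derivation:
Expression: ((b*(y*(a*z)))*(((b*7)*(a+z))+(8*(4+z))))
Scanning for simplifiable subexpressions (pre-order)...
  at root: ((b*(y*(a*z)))*(((b*7)*(a+z))+(8*(4+z)))) (not simplifiable)
  at L: (b*(y*(a*z))) (not simplifiable)
  at LR: (y*(a*z)) (not simplifiable)
  at LRR: (a*z) (not simplifiable)
  at R: (((b*7)*(a+z))+(8*(4+z))) (not simplifiable)
  at RL: ((b*7)*(a+z)) (not simplifiable)
  at RLL: (b*7) (not simplifiable)
  at RLR: (a+z) (not simplifiable)
  at RR: (8*(4+z)) (not simplifiable)
  at RRR: (4+z) (not simplifiable)
Result: no simplifiable subexpression found -> normal form.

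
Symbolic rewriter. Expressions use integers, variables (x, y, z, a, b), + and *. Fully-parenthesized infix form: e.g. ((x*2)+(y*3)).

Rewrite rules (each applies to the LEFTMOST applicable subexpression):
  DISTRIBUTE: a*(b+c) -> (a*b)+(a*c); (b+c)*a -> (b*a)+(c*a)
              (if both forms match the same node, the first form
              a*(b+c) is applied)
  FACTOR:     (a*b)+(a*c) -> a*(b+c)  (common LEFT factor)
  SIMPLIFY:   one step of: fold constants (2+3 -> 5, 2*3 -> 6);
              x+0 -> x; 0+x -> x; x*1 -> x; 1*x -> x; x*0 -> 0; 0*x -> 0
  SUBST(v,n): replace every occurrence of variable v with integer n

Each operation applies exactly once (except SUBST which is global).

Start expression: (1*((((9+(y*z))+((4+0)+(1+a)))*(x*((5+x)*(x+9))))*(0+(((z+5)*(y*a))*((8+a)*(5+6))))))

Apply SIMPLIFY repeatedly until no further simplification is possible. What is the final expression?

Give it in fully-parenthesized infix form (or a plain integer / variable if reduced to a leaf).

Start: (1*((((9+(y*z))+((4+0)+(1+a)))*(x*((5+x)*(x+9))))*(0+(((z+5)*(y*a))*((8+a)*(5+6))))))
Step 1: at root: (1*((((9+(y*z))+((4+0)+(1+a)))*(x*((5+x)*(x+9))))*(0+(((z+5)*(y*a))*((8+a)*(5+6)))))) -> ((((9+(y*z))+((4+0)+(1+a)))*(x*((5+x)*(x+9))))*(0+(((z+5)*(y*a))*((8+a)*(5+6))))); overall: (1*((((9+(y*z))+((4+0)+(1+a)))*(x*((5+x)*(x+9))))*(0+(((z+5)*(y*a))*((8+a)*(5+6)))))) -> ((((9+(y*z))+((4+0)+(1+a)))*(x*((5+x)*(x+9))))*(0+(((z+5)*(y*a))*((8+a)*(5+6)))))
Step 2: at LLRL: (4+0) -> 4; overall: ((((9+(y*z))+((4+0)+(1+a)))*(x*((5+x)*(x+9))))*(0+(((z+5)*(y*a))*((8+a)*(5+6))))) -> ((((9+(y*z))+(4+(1+a)))*(x*((5+x)*(x+9))))*(0+(((z+5)*(y*a))*((8+a)*(5+6)))))
Step 3: at R: (0+(((z+5)*(y*a))*((8+a)*(5+6)))) -> (((z+5)*(y*a))*((8+a)*(5+6))); overall: ((((9+(y*z))+(4+(1+a)))*(x*((5+x)*(x+9))))*(0+(((z+5)*(y*a))*((8+a)*(5+6))))) -> ((((9+(y*z))+(4+(1+a)))*(x*((5+x)*(x+9))))*(((z+5)*(y*a))*((8+a)*(5+6))))
Step 4: at RRR: (5+6) -> 11; overall: ((((9+(y*z))+(4+(1+a)))*(x*((5+x)*(x+9))))*(((z+5)*(y*a))*((8+a)*(5+6)))) -> ((((9+(y*z))+(4+(1+a)))*(x*((5+x)*(x+9))))*(((z+5)*(y*a))*((8+a)*11)))
Fixed point: ((((9+(y*z))+(4+(1+a)))*(x*((5+x)*(x+9))))*(((z+5)*(y*a))*((8+a)*11)))

Answer: ((((9+(y*z))+(4+(1+a)))*(x*((5+x)*(x+9))))*(((z+5)*(y*a))*((8+a)*11)))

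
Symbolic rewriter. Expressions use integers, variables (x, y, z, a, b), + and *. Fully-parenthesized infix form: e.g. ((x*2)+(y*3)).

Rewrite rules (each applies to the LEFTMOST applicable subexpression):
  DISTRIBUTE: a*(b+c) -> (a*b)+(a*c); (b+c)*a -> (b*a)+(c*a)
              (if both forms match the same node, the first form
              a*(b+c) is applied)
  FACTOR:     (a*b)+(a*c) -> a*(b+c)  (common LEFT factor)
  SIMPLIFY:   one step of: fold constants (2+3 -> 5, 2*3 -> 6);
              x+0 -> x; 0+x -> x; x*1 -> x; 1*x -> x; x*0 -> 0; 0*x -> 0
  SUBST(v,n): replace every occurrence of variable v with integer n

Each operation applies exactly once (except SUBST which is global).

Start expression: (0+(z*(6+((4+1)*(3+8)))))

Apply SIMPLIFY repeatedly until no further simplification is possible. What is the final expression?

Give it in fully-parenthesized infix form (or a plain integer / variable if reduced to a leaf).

Start: (0+(z*(6+((4+1)*(3+8)))))
Step 1: at root: (0+(z*(6+((4+1)*(3+8))))) -> (z*(6+((4+1)*(3+8)))); overall: (0+(z*(6+((4+1)*(3+8))))) -> (z*(6+((4+1)*(3+8))))
Step 2: at RRL: (4+1) -> 5; overall: (z*(6+((4+1)*(3+8)))) -> (z*(6+(5*(3+8))))
Step 3: at RRR: (3+8) -> 11; overall: (z*(6+(5*(3+8)))) -> (z*(6+(5*11)))
Step 4: at RR: (5*11) -> 55; overall: (z*(6+(5*11))) -> (z*(6+55))
Step 5: at R: (6+55) -> 61; overall: (z*(6+55)) -> (z*61)
Fixed point: (z*61)

Answer: (z*61)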